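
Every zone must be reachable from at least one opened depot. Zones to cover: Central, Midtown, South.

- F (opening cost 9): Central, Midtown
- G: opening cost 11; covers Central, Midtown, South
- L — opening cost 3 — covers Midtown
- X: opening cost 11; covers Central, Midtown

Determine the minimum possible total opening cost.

11

This is a weighted set-cover instance.
G alone covers Central, Midtown, South — every zone.
Total opening cost: 11.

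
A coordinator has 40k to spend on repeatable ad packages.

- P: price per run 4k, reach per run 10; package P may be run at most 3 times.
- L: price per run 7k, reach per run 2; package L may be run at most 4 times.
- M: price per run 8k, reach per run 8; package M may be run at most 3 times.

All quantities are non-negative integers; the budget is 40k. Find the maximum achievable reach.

54

Take 3×P and 3×M: price 36 ≤ 40, reach 3·10 + 3·8 = 54.
P has the best ratio (10/4) and is taken to its limit of 3; remaining capacity is filled optimally with the others.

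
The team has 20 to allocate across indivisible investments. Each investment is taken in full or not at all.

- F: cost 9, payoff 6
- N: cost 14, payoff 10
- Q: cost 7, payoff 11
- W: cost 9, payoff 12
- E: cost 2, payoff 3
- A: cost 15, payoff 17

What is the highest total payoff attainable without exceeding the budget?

Allowing fractional choices, the relaxed optimum would be about 28.3, but investments are indivisible.
F + W + E: cost 9 + 9 + 2 = 20 ≤ 20, payoff 6 + 12 + 3 = 21.
Q + W + E: cost 7 + 9 + 2 = 18 ≤ 20, payoff 11 + 12 + 3 = 26.
Q + W: cost 7 + 9 = 16 ≤ 20, payoff 11 + 12 = 23.
Best is Q, W, and E with total payoff 26.

26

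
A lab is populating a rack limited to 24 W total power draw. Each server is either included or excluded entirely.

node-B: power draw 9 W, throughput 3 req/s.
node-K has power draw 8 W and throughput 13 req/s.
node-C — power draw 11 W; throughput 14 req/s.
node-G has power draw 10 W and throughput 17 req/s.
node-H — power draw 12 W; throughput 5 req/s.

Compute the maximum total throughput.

This is a 0-1 knapsack instance.
node-C + node-G: power draw 11 + 10 = 21 ≤ 24, throughput 14 + 17 = 31.
node-K + node-G: power draw 8 + 10 = 18 ≤ 24, throughput 13 + 17 = 30.
node-K + node-C: power draw 8 + 11 = 19 ≤ 24, throughput 13 + 14 = 27.
Best is node-C and node-G with total throughput 31.

31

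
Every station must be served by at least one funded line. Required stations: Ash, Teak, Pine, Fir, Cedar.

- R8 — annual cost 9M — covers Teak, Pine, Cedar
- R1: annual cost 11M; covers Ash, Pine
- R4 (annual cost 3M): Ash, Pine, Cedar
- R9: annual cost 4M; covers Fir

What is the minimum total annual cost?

Choose R8, R4, and R9: together they cover Ash, Teak, Pine, Fir, Cedar — every station.
Total annual cost: 9 + 3 + 4 = 16.
No cover costs less than 16.

16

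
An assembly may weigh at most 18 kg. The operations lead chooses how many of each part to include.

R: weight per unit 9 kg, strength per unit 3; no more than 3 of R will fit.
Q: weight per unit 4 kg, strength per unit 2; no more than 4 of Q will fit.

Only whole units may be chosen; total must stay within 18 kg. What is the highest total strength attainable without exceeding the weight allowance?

This is a bounded integer knapsack.
Take 4×Q: weight 16 ≤ 18, strength 4·2 = 8.
Q has the best ratio (2/4) and is taken to its limit of 4; remaining capacity is filled optimally with the others.

8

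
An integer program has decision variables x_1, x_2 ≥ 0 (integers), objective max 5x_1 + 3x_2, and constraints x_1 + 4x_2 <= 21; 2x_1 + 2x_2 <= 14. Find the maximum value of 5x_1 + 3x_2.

35

(x_1,x_2)=(7,0): 1·7+4·0=7≤21, 2·7+2·0=14≤14, objective 35.
(x_1,x_2)=(6,1): 1·6+4·1=10≤21, 2·6+2·1=14≤14, objective 33.
(x_1,x_2)=(6,0): 1·6+4·0=6≤21, 2·6+2·0=12≤14, objective 30.
Maximum is 35 at (x_1,x_2)=(7,0).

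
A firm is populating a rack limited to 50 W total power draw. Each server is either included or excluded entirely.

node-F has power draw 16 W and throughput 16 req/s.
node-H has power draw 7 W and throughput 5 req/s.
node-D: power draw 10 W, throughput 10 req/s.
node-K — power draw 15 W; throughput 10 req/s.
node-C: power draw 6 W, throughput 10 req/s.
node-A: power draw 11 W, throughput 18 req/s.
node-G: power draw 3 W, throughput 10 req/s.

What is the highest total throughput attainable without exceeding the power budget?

64

Allowing fractional choices, the relaxed optimum would be about 66.9, but servers are indivisible.
node-F + node-H + node-C + node-A + node-G: power draw 16 + 7 + 6 + 11 + 3 = 43 ≤ 50, throughput 16 + 5 + 10 + 18 + 10 = 59.
node-F + node-D + node-C + node-A + node-G: power draw 16 + 10 + 6 + 11 + 3 = 46 ≤ 50, throughput 16 + 10 + 10 + 18 + 10 = 64.
node-F + node-H + node-D + node-A + node-G: power draw 16 + 7 + 10 + 11 + 3 = 47 ≤ 50, throughput 16 + 5 + 10 + 18 + 10 = 59.
Best is node-F, node-D, node-C, node-A, and node-G with total throughput 64.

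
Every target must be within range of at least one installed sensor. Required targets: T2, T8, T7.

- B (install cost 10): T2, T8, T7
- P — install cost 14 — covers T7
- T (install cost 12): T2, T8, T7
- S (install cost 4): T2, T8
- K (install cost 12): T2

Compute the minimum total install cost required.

10

This is an integer covering problem.
The greedy cost-per-new-target heuristic would pick S and B for 14, but a cheaper cover exists.
B alone covers T2, T8, T7 — every target.
Total install cost: 10.
No cover costs less than 10.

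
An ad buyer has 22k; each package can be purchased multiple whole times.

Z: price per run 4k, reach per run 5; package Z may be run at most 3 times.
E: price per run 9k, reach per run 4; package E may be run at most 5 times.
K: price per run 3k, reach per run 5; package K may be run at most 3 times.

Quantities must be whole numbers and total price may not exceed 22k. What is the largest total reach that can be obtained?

K has the best ratio (5/3); taking only K gives at most 3×5 = 15 (stopped by the supply cap of 3).
Mixing does better — 3×Z and 3×K: price 21 ≤ 22, reach 3·5 + 3·5 = 30.

30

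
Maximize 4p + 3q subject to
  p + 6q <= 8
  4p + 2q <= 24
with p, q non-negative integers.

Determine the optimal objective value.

24

(p,q)=(6,0): 1·6+6·0=6≤8, 4·6+2·0=24≤24, objective 24.
(p,q)=(5,0): 1·5+6·0=5≤8, 4·5+2·0=20≤24, objective 20.
(p,q)=(4,0): 1·4+6·0=4≤8, 4·4+2·0=16≤24, objective 16.
The best lattice point is (6,0), giving 24.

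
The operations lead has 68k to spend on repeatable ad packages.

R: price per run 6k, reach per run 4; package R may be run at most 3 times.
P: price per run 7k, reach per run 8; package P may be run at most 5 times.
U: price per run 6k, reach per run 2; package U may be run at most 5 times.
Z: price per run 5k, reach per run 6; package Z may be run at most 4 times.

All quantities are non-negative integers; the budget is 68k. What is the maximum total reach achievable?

72

Z has the best ratio (6/5); taking only Z gives at most 4×6 = 24 (stopped by the supply cap of 4).
Mixing does better — 2×R, 5×P, and 4×Z: price 67 ≤ 68, reach 2·4 + 5·8 + 4·6 = 72.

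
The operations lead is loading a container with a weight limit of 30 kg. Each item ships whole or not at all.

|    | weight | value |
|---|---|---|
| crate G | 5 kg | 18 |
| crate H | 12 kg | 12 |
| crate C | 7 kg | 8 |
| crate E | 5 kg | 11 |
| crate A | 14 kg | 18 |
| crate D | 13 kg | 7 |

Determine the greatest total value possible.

Take crate G, crate H, crate C, and crate E: weight 5 + 12 + 7 + 5 = 29 ≤ 30, value 18 + 12 + 8 + 11 = 49.
No other feasible combination does better.

49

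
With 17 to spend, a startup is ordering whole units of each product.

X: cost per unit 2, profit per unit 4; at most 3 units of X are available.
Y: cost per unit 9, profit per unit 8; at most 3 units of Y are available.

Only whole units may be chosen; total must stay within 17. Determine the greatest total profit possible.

This is a bounded integer knapsack.
3×X and 1×Y: cost 15 ≤ 17, profit 3·4 + 1·8 = 20.
2×X and 1×Y: cost 13 ≤ 17, profit 2·4 + 1·8 = 16.
Best is 20.

20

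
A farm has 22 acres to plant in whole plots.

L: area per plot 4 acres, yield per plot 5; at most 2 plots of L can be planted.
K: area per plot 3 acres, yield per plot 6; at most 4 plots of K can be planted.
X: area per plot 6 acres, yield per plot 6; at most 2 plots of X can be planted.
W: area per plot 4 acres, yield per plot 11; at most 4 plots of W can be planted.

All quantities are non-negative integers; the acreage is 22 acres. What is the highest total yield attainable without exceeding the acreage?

2×K and 4×W: area 22 ≤ 22, yield 2·6 + 4·11 = 56.
3×K and 3×W: area 21 ≤ 22, yield 3·6 + 3·11 = 51.
Best is 56.

56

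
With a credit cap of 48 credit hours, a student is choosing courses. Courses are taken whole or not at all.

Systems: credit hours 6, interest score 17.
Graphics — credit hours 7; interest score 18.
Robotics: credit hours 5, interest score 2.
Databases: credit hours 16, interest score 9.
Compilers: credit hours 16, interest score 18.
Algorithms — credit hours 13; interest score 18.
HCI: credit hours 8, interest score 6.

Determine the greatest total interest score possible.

Systems + Graphics + Robotics + Compilers + Algorithms: credit hours 6 + 7 + 5 + 16 + 13 = 47 ≤ 48, interest score 17 + 18 + 2 + 18 + 18 = 73.
Systems + Graphics + Robotics + Databases + Algorithms: credit hours 6 + 7 + 5 + 16 + 13 = 47 ≤ 48, interest score 17 + 18 + 2 + 9 + 18 = 64.
Systems + Graphics + Compilers + Algorithms: credit hours 6 + 7 + 16 + 13 = 42 ≤ 48, interest score 17 + 18 + 18 + 18 = 71.
Best is Systems, Graphics, Robotics, Compilers, and Algorithms with total interest score 73.

73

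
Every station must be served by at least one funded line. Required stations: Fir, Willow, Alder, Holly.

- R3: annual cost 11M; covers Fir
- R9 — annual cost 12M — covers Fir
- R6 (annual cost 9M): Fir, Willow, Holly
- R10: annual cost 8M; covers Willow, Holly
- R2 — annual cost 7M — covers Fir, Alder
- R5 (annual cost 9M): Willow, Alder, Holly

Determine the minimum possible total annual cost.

This is an integer covering problem.
The greedy cost-per-new-station heuristic would pick R6 and R2 for 16, but a cheaper cover exists.
Choose R10 and R2: together they cover Fir, Willow, Alder, Holly — every station.
Total annual cost: 8 + 7 = 15.
No cover costs less than 15.

15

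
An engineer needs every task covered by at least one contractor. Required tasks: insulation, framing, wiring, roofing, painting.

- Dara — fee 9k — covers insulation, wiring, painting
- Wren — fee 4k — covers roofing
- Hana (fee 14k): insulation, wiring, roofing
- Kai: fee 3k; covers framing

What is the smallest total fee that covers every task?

Choose Dara, Wren, and Kai: together they cover insulation, framing, wiring, roofing, painting — every task.
Total fee: 9 + 4 + 3 = 16.
No cover costs less than 16.

16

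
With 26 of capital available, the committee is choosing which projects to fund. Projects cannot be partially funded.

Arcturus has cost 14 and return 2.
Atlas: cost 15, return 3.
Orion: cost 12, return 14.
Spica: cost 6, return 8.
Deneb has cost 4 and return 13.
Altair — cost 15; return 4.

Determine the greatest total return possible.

35

Allowing fractional choices, the relaxed optimum would be about 36.1, but projects are indivisible.
Orion + Spica + Deneb: cost 12 + 6 + 4 = 22 ≤ 26, return 14 + 8 + 13 = 35.
Orion + Deneb: cost 12 + 4 = 16 ≤ 26, return 14 + 13 = 27.
Spica + Deneb + Altair: cost 6 + 4 + 15 = 25 ≤ 26, return 8 + 13 + 4 = 25.
Best is Orion, Spica, and Deneb with total return 35.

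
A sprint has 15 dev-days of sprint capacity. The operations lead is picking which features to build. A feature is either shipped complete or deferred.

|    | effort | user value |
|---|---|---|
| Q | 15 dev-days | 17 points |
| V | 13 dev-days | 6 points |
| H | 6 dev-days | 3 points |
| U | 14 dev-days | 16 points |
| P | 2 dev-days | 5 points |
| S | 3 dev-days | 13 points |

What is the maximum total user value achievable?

21

Allowing fractional choices, the relaxed optimum would be about 29.4, but features are indivisible.
P + S: effort 2 + 3 = 5 ≤ 15, user value 5 + 13 = 18.
H + P + S: effort 6 + 2 + 3 = 11 ≤ 15, user value 3 + 5 + 13 = 21.
Best is H, P, and S with total user value 21.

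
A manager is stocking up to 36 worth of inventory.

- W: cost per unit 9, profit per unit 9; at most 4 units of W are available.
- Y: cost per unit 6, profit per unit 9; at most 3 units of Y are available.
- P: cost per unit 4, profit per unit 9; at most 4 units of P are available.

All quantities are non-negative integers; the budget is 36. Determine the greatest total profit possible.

63

Take 3×Y and 4×P: cost 34 ≤ 36, profit 3·9 + 4·9 = 63.
P has the best ratio (9/4) and is taken to its limit of 4; remaining capacity is filled optimally with the others.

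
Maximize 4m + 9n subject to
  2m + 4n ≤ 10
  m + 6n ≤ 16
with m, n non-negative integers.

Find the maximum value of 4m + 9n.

22

The continuous relaxation peaks at (0, 2.5) with value 22.50; rounding to a feasible lattice point costs some objective.
(m,n)=(1,2): 2·1+4·2=10≤10, 1·1+6·2=13≤16, objective 22.
(m,n)=(0,2): 2·0+4·2=8≤10, 1·0+6·2=12≤16, objective 18.
(m,n)=(2,1): 2·2+4·1=8≤10, 1·2+6·1=8≤16, objective 17.
No feasible integer point exceeds 22.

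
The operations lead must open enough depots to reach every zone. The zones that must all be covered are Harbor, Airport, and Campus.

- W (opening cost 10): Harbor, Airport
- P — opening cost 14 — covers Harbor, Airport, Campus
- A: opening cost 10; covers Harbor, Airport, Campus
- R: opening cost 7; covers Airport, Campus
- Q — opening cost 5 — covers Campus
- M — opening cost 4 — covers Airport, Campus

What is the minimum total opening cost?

This is an integer covering problem.
The greedy cost-per-new-zone heuristic would pick M and W for 14, but a cheaper cover exists.
A alone covers Harbor, Airport, Campus — every zone.
Total opening cost: 10.
No cover costs less than 10.

10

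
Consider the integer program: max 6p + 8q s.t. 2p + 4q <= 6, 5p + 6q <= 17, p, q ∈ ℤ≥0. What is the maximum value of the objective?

18

(p,q)=(3,0): 2·3+4·0=6≤6, 5·3+6·0=15≤17, objective 18.
(p,q)=(2,0): 2·2+4·0=4≤6, 5·2+6·0=10≤17, objective 12.
The best lattice point is (3,0), giving 18.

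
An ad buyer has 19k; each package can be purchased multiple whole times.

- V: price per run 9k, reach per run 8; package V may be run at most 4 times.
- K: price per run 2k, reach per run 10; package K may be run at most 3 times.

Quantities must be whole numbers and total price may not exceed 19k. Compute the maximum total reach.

Take 1×V and 3×K: price 15 ≤ 19, reach 1·8 + 3·10 = 38.
K has the best ratio (10/2) and is taken to its limit of 3; remaining capacity is filled optimally with the others.

38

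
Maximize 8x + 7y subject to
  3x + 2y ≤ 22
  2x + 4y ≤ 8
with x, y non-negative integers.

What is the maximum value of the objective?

(x,y)=(4,0): 3·4+2·0=12≤22, 2·4+4·0=8≤8, objective 32.
(x,y)=(3,0): 3·3+2·0=9≤22, 2·3+4·0=6≤8, objective 24.
Maximum is 32 at (x,y)=(4,0).

32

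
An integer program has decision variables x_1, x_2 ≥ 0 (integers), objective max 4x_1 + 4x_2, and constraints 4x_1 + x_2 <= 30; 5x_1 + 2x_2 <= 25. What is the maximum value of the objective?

(x_1,x_2)=(0,12) is feasible, giving 48.
(x_1,x_2)=(0,11) is feasible, giving 44.
The best lattice point is (0,12), giving 48.

48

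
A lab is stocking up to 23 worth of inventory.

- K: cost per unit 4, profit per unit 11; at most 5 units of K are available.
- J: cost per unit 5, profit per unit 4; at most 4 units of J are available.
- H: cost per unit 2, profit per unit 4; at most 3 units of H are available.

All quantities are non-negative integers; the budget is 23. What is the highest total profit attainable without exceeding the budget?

5×K and 1×H: cost 22 ≤ 23, profit 5·11 + 1·4 = 59.
4×K and 3×H: cost 22 ≤ 23, profit 4·11 + 3·4 = 56.
Best is 59.

59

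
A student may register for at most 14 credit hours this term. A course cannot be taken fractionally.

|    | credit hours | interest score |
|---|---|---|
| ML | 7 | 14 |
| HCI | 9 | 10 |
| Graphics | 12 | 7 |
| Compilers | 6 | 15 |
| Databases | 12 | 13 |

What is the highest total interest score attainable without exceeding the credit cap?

29

Allowing fractional choices, the relaxed optimum would be about 30.1, but courses are indivisible.
ML + Compilers: credit hours 7 + 6 = 13 ≤ 14, interest score 14 + 15 = 29.
ML: credit hours 7 ≤ 14, interest score 14.
Compilers: credit hours 6 ≤ 14, interest score 15.
Best is ML and Compilers with total interest score 29.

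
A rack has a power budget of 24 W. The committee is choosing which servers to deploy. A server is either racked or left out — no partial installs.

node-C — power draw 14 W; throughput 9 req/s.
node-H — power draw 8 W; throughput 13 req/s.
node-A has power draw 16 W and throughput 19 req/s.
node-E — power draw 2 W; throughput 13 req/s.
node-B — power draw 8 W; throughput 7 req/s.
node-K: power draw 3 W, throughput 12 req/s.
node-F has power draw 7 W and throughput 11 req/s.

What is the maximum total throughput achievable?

49

Allowing fractional choices, the relaxed optimum would be about 53.8, but servers are indivisible.
node-H + node-E + node-K + node-F: power draw 8 + 2 + 3 + 7 = 20 ≤ 24, throughput 13 + 13 + 12 + 11 = 49.
node-H + node-E + node-B + node-K: power draw 8 + 2 + 8 + 3 = 21 ≤ 24, throughput 13 + 13 + 7 + 12 = 45.
Best is node-H, node-E, node-K, and node-F with total throughput 49.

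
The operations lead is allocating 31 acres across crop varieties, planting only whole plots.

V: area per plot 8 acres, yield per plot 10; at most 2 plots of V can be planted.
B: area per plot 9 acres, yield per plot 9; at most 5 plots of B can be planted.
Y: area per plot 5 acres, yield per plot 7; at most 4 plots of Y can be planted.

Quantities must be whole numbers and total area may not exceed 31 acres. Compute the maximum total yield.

41

This is a bounded integer knapsack.
1×V and 4×Y: area 28 ≤ 31, yield 1·10 + 4·7 = 38.
2×V and 3×Y: area 31 ≤ 31, yield 2·10 + 3·7 = 41.
Best is 41.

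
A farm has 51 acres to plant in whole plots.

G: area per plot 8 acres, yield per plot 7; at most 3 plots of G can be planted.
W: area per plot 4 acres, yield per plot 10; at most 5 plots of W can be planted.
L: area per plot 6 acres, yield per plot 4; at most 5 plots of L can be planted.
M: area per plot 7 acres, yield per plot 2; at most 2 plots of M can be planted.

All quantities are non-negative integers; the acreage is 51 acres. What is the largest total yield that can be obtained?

75

This is a bounded integer knapsack.
3×G, 5×W, and 1×M: area 51 ≤ 51, yield 3·7 + 5·10 + 1·2 = 73.
3×G, 5×W, and 1×L: area 50 ≤ 51, yield 3·7 + 5·10 + 1·4 = 75.
Best is 75.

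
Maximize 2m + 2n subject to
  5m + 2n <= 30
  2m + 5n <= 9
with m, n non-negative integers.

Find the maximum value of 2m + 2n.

Relaxing integrality, the LP optimum is 9.00 at (m,n) = (4.5, 0), which is not an integer point.
(m,n)=(4,0) is feasible, giving 8.
(m,n)=(3,0) is feasible, giving 6.
No feasible integer point exceeds 8.

8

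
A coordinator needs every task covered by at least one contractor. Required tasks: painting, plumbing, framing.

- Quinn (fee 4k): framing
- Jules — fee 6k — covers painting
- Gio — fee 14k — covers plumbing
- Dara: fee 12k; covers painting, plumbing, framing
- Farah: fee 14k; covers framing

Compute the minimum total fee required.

Dara alone covers painting, plumbing, framing — every task.
Total fee: 12.

12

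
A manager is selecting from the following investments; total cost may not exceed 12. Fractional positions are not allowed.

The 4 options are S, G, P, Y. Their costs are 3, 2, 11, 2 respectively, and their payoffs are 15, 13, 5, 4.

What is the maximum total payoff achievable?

This is a 0-1 knapsack instance.
Allowing fractional choices, the relaxed optimum would be about 34.3, but investments are indivisible.
S + G: cost 3 + 2 = 5 ≤ 12, payoff 15 + 13 = 28.
S + Y: cost 3 + 2 = 5 ≤ 12, payoff 15 + 4 = 19.
S + G + Y: cost 3 + 2 + 2 = 7 ≤ 12, payoff 15 + 13 + 4 = 32.
Best is S, G, and Y with total payoff 32.

32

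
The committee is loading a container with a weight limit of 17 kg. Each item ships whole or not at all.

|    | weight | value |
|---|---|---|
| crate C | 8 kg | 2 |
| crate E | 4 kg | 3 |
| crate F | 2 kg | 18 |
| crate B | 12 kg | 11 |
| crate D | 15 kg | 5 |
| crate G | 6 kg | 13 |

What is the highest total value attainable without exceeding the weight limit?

crate E + crate F + crate G: weight 4 + 2 + 6 = 12 ≤ 17, value 3 + 18 + 13 = 34.
crate F + crate G: weight 2 + 6 = 8 ≤ 17, value 18 + 13 = 31.
crate C + crate F + crate G: weight 8 + 2 + 6 = 16 ≤ 17, value 2 + 18 + 13 = 33.
Best is crate E, crate F, and crate G with total value 34.

34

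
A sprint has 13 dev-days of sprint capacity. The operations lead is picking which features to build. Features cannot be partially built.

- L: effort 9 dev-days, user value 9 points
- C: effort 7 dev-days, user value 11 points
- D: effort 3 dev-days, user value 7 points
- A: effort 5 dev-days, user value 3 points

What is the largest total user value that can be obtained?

18

Allowing fractional choices, the relaxed optimum would be about 21.0, but features are indivisible.
L + D: effort 9 + 3 = 12 ≤ 13, user value 9 + 7 = 16.
C + D: effort 7 + 3 = 10 ≤ 13, user value 11 + 7 = 18.
Best is C and D with total user value 18.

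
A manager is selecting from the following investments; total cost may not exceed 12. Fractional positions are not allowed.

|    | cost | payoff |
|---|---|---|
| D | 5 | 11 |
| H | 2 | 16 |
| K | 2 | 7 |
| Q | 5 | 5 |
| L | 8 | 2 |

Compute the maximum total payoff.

34

Allowing fractional choices, the relaxed optimum would be about 37.0, but investments are indivisible.
D + H + Q: cost 5 + 2 + 5 = 12 ≤ 12, payoff 11 + 16 + 5 = 32.
D + H + K: cost 5 + 2 + 2 = 9 ≤ 12, payoff 11 + 16 + 7 = 34.
H + K + Q: cost 2 + 2 + 5 = 9 ≤ 12, payoff 16 + 7 + 5 = 28.
Best is D, H, and K with total payoff 34.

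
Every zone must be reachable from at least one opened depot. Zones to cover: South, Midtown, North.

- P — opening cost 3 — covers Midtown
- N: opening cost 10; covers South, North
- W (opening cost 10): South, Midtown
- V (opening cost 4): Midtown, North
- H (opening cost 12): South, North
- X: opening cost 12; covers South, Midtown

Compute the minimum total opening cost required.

13

The greedy cost-per-new-zone heuristic would pick V and N for 14, but a cheaper cover exists.
Choose P and N: together they cover South, Midtown, North — every zone.
Total opening cost: 3 + 10 = 13.
No cover costs less than 13.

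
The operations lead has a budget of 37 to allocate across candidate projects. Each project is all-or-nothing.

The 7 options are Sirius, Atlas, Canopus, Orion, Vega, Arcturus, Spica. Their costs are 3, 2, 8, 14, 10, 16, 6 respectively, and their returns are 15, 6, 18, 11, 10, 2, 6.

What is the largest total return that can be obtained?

This is an integer program with binary decision variables.
Take Sirius, Atlas, Canopus, Orion, and Vega: cost 3 + 2 + 8 + 14 + 10 = 37 ≤ 37, return 15 + 6 + 18 + 11 + 10 = 60.
No other feasible combination does better.

60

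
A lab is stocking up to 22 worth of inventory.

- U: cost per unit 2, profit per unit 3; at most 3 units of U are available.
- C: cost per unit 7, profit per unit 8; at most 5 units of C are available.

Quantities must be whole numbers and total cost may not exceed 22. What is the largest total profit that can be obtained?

3×C: cost 21 ≤ 22, profit 3·8 = 24.
3×U and 2×C: cost 20 ≤ 22, profit 3·3 + 2·8 = 25.
Best is 25.

25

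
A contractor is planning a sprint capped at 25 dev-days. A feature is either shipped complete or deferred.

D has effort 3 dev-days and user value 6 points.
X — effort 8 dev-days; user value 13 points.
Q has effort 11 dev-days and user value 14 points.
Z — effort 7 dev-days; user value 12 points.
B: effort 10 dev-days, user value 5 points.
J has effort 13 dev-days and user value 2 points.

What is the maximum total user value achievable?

33

Allowing fractional choices, the relaxed optimum would be about 39.9, but features are indivisible.
D + X + Q: effort 3 + 8 + 11 = 22 ≤ 25, user value 6 + 13 + 14 = 33.
D + X + Z: effort 3 + 8 + 7 = 18 ≤ 25, user value 6 + 13 + 12 = 31.
D + Q + Z: effort 3 + 11 + 7 = 21 ≤ 25, user value 6 + 14 + 12 = 32.
Best is D, X, and Q with total user value 33.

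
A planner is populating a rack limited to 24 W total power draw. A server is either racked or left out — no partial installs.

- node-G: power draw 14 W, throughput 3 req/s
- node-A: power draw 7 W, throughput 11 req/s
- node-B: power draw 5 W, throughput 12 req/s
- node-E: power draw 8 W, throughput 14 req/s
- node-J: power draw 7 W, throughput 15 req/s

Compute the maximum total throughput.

Take node-B, node-E, and node-J: power draw 5 + 8 + 7 = 20 ≤ 24, throughput 12 + 14 + 15 = 41.
No other feasible combination does better.

41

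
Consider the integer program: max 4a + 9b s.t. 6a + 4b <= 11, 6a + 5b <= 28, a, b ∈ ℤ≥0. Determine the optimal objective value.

18

The continuous relaxation peaks at (0, 2.75) with value 24.75; rounding to a feasible lattice point costs some objective.
(a,b)=(0,2): 6·0+4·2=8≤11, 6·0+5·2=10≤28, objective 18.
(a,b)=(1,1): 6·1+4·1=10≤11, 6·1+5·1=11≤28, objective 13.
(a,b)=(0,1): 6·0+4·1=4≤11, 6·0+5·1=5≤28, objective 9.
No feasible integer point exceeds 18.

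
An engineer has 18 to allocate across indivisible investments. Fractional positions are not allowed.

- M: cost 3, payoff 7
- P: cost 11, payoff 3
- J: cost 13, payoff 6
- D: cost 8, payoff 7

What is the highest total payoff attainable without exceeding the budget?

This is an integer program with binary decision variables.
Allowing fractional choices, the relaxed optimum would be about 17.2, but investments are indivisible.
M + D: cost 3 + 8 = 11 ≤ 18, payoff 7 + 7 = 14.
M + P: cost 3 + 11 = 14 ≤ 18, payoff 7 + 3 = 10.
M + J: cost 3 + 13 = 16 ≤ 18, payoff 7 + 6 = 13.
Best is M and D with total payoff 14.

14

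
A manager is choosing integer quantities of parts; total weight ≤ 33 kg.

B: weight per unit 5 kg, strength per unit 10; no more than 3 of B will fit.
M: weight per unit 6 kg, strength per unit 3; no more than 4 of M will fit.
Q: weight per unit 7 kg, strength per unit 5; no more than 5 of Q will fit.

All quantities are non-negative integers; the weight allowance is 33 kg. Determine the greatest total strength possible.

3×B and 2×Q: weight 29 ≤ 33, strength 3·10 + 2·5 = 40.
3×B and 3×M: weight 33 ≤ 33, strength 3·10 + 3·3 = 39.
Best is 40.

40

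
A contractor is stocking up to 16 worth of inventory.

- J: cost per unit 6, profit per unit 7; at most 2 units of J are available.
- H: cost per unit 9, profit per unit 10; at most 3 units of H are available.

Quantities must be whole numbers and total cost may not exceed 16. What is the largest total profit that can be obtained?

J has the best ratio (7/6); taking only J gives at most 2×7 = 14 (stopped by the cost limit).
Mixing does better — 1×J and 1×H: cost 15 ≤ 16, profit 1·7 + 1·10 = 17.

17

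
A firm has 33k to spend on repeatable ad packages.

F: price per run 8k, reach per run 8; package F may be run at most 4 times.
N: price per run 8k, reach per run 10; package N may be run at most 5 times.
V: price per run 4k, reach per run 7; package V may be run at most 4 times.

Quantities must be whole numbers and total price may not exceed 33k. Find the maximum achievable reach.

2×N and 4×V: price 32 ≤ 33, reach 2·10 + 4·7 = 48.
1×F, 1×N, and 4×V: price 32 ≤ 33, reach 1·8 + 1·10 + 4·7 = 46.
Best is 48.

48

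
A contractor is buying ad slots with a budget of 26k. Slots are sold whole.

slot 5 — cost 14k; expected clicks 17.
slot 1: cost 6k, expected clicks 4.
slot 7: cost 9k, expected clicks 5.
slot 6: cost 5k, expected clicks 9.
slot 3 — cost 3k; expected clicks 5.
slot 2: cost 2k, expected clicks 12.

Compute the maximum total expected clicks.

43

Take slot 5, slot 6, slot 3, and slot 2: cost 14 + 5 + 3 + 2 = 24 ≤ 26, expected clicks 17 + 9 + 5 + 12 = 43.
No other feasible combination does better.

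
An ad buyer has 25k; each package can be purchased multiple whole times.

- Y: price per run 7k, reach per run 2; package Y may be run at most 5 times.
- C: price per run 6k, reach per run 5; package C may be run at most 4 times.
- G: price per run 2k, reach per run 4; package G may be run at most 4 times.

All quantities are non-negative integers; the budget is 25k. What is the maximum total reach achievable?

This is a bounded integer knapsack.
2×C and 4×G: price 20 ≤ 25, reach 2·5 + 4·4 = 26.
3×C and 3×G: price 24 ≤ 25, reach 3·5 + 3·4 = 27.
Best is 27.

27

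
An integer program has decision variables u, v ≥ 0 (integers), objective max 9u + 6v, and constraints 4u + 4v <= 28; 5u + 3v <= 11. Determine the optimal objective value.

Relaxing integrality, the LP optimum is 22.00 at (u,v) = (0, 3.67), which is not an integer point.
(u,v)=(1,2): 4·1+4·2=12≤28, 5·1+3·2=11≤11, objective 21.
(u,v)=(0,3): 4·0+4·3=12≤28, 5·0+3·3=9≤11, objective 18.
Maximum is 21 at (u,v)=(1,2).

21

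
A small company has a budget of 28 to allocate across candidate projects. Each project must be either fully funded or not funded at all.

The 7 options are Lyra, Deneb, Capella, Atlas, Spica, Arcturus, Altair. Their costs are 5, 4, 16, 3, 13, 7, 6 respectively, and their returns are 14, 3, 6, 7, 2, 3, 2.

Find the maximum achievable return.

30

Lyra + Deneb + Capella + Atlas: cost 5 + 4 + 16 + 3 = 28 ≤ 28, return 14 + 3 + 6 + 7 = 30.
Lyra + Deneb + Atlas + Arcturus + Altair: cost 5 + 4 + 3 + 7 + 6 = 25 ≤ 28, return 14 + 3 + 7 + 3 + 2 = 29.
Lyra + Deneb + Atlas + Arcturus: cost 5 + 4 + 3 + 7 = 19 ≤ 28, return 14 + 3 + 7 + 3 = 27.
Best is Lyra, Deneb, Capella, and Atlas with total return 30.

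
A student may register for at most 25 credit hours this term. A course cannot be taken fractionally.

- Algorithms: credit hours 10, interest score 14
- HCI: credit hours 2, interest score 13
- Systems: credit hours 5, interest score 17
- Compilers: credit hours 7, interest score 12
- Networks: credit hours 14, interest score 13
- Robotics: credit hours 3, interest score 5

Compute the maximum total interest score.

Allowing fractional choices, the relaxed optimum would be about 58.2, but courses are indivisible.
Algorithms + HCI + Systems + Compilers: credit hours 10 + 2 + 5 + 7 = 24 ≤ 25, interest score 14 + 13 + 17 + 12 = 56.
Algorithms + HCI + Systems + Robotics: credit hours 10 + 2 + 5 + 3 = 20 ≤ 25, interest score 14 + 13 + 17 + 5 = 49.
HCI + Systems + Networks + Robotics: credit hours 2 + 5 + 14 + 3 = 24 ≤ 25, interest score 13 + 17 + 13 + 5 = 48.
Best is Algorithms, HCI, Systems, and Compilers with total interest score 56.

56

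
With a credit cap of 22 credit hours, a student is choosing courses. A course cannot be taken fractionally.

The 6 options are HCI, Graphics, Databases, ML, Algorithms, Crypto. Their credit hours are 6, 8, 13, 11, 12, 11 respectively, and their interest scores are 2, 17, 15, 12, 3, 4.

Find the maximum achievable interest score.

This is a 0-1 knapsack instance.
Graphics + Databases: credit hours 8 + 13 = 21 ≤ 22, interest score 17 + 15 = 32.
Graphics + ML: credit hours 8 + 11 = 19 ≤ 22, interest score 17 + 12 = 29.
Graphics + Crypto: credit hours 8 + 11 = 19 ≤ 22, interest score 17 + 4 = 21.
Best is Graphics and Databases with total interest score 32.

32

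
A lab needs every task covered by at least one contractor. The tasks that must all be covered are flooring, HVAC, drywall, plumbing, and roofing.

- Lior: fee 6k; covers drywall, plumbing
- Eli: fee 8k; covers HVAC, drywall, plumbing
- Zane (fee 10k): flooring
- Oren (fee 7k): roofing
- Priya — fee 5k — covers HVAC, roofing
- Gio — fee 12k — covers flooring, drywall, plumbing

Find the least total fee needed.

This is a weighted set-cover instance.
The greedy cost-per-new-task heuristic would pick Priya, Lior, and Zane for 21, but a cheaper cover exists.
Choose Priya and Gio: together they cover flooring, HVAC, drywall, plumbing, roofing — every task.
Total fee: 5 + 12 = 17.
No cover costs less than 17.

17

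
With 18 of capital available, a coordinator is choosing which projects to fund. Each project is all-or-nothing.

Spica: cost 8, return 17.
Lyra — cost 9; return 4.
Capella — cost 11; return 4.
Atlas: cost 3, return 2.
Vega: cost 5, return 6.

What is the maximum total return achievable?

Allowing fractional choices, the relaxed optimum would be about 25.9, but projects are indivisible.
Spica + Vega: cost 8 + 5 = 13 ≤ 18, return 17 + 6 = 23.
Spica + Atlas + Vega: cost 8 + 3 + 5 = 16 ≤ 18, return 17 + 2 + 6 = 25.
Best is Spica, Atlas, and Vega with total return 25.

25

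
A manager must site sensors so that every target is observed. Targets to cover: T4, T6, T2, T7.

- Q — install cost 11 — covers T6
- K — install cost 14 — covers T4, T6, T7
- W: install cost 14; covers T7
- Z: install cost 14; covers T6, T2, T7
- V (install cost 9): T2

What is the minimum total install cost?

Choose K and V: together they cover T4, T6, T2, T7 — every target.
Total install cost: 14 + 9 = 23.
No cover costs less than 23.

23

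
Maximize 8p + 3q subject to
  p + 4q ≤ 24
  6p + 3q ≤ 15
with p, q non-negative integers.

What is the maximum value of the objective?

19

The continuous relaxation peaks at (2.5, 0) with value 20.00; rounding to a feasible lattice point costs some objective.
(p,q)=(2,1): 1·2+4·1=6≤24, 6·2+3·1=15≤15, objective 19.
(p,q)=(2,0): 1·2+4·0=2≤24, 6·2+3·0=12≤15, objective 16.
(p,q)=(1,2): 1·1+4·2=9≤24, 6·1+3·2=12≤15, objective 14.
Maximum is 19 at (p,q)=(2,1).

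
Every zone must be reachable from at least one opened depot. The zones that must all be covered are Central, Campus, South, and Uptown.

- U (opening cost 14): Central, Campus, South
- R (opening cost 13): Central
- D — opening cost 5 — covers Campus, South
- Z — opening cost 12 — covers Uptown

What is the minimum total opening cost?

The greedy cost-per-new-zone heuristic would pick D, Z, and R for 30, but a cheaper cover exists.
Choose U and Z: together they cover Central, Campus, South, Uptown — every zone.
Total opening cost: 14 + 12 = 26.
No cover costs less than 26.

26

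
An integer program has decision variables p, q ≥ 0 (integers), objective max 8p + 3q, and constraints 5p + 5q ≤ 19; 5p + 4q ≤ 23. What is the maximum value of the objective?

24

The continuous relaxation peaks at (3.8, 0) with value 30.40; rounding to a feasible lattice point costs some objective.
(p,q)=(3,0) is feasible, giving 24.
(p,q)=(2,1) is feasible, giving 19.
(p,q)=(2,0) is feasible, giving 16.
The best lattice point is (3,0), giving 24.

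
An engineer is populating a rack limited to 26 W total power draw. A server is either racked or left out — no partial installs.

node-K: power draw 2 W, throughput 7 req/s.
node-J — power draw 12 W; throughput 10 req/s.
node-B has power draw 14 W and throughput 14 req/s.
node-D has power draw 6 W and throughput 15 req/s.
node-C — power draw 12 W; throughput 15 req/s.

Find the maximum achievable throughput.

node-K + node-B + node-D: power draw 2 + 14 + 6 = 22 ≤ 26, throughput 7 + 14 + 15 = 36.
node-K + node-J + node-D: power draw 2 + 12 + 6 = 20 ≤ 26, throughput 7 + 10 + 15 = 32.
node-K + node-D + node-C: power draw 2 + 6 + 12 = 20 ≤ 26, throughput 7 + 15 + 15 = 37.
Best is node-K, node-D, and node-C with total throughput 37.

37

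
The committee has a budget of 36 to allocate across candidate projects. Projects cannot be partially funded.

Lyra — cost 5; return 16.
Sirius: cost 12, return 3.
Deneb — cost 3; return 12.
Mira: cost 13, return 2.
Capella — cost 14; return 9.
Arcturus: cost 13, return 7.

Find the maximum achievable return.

Lyra + Deneb + Mira + Capella: cost 5 + 3 + 13 + 14 = 35 ≤ 36, return 16 + 12 + 2 + 9 = 39.
Lyra + Deneb + Capella + Arcturus: cost 5 + 3 + 14 + 13 = 35 ≤ 36, return 16 + 12 + 9 + 7 = 44.
Lyra + Sirius + Deneb + Capella: cost 5 + 12 + 3 + 14 = 34 ≤ 36, return 16 + 3 + 12 + 9 = 40.
Best is Lyra, Deneb, Capella, and Arcturus with total return 44.

44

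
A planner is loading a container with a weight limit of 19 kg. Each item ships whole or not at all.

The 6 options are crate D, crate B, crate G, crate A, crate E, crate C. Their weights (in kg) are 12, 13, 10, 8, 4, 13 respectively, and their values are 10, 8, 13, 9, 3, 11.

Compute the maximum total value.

Take crate G and crate A: weight 10 + 8 = 18 ≤ 19, value 13 + 9 = 22.
No other feasible combination does better.

22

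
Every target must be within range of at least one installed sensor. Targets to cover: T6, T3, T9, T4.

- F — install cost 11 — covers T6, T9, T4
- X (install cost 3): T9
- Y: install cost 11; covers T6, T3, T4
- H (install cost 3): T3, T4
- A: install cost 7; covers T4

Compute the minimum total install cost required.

14

The greedy cost-per-new-target heuristic would pick H, X, and F for 17, but a cheaper cover exists.
Choose X and Y: together they cover T6, T3, T9, T4 — every target.
Total install cost: 3 + 11 = 14.
No cover costs less than 14.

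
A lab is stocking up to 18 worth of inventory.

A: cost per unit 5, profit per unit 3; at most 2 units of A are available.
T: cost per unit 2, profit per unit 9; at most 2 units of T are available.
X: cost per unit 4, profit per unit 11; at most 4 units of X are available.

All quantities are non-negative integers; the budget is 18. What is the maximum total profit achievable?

Take 1×T and 4×X: cost 18 ≤ 18, profit 1·9 + 4·11 = 53.
No other integer combination yields more.

53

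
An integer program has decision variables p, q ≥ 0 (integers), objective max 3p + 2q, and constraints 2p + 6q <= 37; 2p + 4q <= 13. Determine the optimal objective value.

(p,q)=(6,0): 2·6+6·0=12≤37, 2·6+4·0=12≤13, objective 18.
(p,q)=(5,0): 2·5+6·0=10≤37, 2·5+4·0=10≤13, objective 15.
The best lattice point is (6,0), giving 18.

18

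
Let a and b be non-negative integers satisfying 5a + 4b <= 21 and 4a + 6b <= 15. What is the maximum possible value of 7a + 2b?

Relaxing integrality, the LP optimum is 26.25 at (a,b) = (3.75, 0), which is not an integer point.
(a,b)=(3,0): 5·3+4·0=15≤21, 4·3+6·0=12≤15, objective 21.
(a,b)=(2,1): 5·2+4·1=14≤21, 4·2+6·1=14≤15, objective 16.
The best lattice point is (3,0), giving 21.

21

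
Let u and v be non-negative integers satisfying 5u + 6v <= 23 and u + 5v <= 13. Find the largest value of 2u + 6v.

Relaxing integrality, the LP optimum is 17.16 at (u,v) = (1.95, 2.21), which is not an integer point.
(u,v)=(2,2): 5·2+6·2=22≤23, 1·2+5·2=12≤13, objective 16.
(u,v)=(1,2): 5·1+6·2=17≤23, 1·1+5·2=11≤13, objective 14.
The best lattice point is (2,2), giving 16.

16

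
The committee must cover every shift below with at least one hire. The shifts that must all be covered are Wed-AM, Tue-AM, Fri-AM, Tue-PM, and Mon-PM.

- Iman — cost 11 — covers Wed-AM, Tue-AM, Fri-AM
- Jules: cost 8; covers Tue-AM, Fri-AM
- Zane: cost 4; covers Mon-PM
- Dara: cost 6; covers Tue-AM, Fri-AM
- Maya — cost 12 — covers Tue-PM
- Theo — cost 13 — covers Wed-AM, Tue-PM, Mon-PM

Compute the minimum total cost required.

The greedy cost-per-new-shift heuristic would pick Dara, Zane, and Theo for 23, but a cheaper cover exists.
Choose Dara and Theo: together they cover Wed-AM, Tue-AM, Fri-AM, Tue-PM, Mon-PM — every shift.
Total cost: 6 + 13 = 19.
No cover costs less than 19.

19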